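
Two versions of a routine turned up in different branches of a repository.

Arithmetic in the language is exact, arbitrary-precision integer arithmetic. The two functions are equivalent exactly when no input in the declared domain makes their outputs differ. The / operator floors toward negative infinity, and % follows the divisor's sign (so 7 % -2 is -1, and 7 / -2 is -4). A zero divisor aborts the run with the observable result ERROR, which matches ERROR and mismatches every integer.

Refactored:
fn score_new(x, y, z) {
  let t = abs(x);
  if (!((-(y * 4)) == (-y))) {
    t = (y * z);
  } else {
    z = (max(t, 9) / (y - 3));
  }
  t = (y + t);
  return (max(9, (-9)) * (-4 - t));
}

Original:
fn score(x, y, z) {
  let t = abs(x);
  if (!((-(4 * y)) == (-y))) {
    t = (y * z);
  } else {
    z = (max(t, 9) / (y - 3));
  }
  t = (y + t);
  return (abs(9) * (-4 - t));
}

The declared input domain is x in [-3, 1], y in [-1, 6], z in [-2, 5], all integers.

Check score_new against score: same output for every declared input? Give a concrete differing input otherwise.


Comparing the listings, the differences include: constant usage differs; also min/max/abs usage differs.
Tracing x=0, y=0, z=3: score: t := 0 | (!((-(4 * y)) == (-y))): false | z := -3 | t := 0 | result -36 | score_new: t := 0 | (!((-(y * 4)) == (-y))): false | z := -3 | t := 0 | result -36 — matching result -36.
Sweeping the whole domain (320 inputs) finds no disagreement.
verdict: equivalent


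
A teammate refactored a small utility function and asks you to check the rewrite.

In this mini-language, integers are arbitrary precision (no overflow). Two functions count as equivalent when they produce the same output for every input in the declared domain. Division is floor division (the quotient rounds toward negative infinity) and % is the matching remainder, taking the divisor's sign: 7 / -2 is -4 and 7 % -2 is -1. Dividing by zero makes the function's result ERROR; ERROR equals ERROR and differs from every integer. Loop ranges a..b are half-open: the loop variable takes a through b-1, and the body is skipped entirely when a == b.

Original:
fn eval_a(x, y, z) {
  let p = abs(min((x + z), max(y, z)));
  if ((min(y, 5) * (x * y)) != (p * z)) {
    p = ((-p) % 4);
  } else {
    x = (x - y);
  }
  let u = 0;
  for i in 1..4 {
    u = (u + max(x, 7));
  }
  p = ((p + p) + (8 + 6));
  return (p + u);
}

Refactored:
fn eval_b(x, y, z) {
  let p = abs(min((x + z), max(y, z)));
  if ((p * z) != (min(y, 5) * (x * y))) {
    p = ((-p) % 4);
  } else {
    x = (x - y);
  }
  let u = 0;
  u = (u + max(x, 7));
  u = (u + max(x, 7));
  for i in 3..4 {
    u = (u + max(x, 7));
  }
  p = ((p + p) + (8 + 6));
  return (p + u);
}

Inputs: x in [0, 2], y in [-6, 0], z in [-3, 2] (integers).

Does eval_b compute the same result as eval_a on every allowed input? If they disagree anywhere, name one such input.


The two versions differ — the changes include statement counts differ, min/max/abs usage differs, arithmetic usage differs, loop structure differs, constant usage differs.
As a probe, take x=1, y=0, z=2: eval_a runs p=2, then ((min(y, 5) * (x * y)) != (p * z)) is true, then p=2, then u=0, then (i=1), then u=7, then (i=2), then u=14, then (i=3), then u=21, then p=18, then returns 39; eval_b runs p=2, then ((p * z) != (min(y, 5) * (x * y))) is true, then p=2, then u=0, then u=7, then u=14, then (i=3), then u=21, then p=18, then returns 39; both end at 39.
Across all 126 domain points the two functions coincide.
verdict: equivalent


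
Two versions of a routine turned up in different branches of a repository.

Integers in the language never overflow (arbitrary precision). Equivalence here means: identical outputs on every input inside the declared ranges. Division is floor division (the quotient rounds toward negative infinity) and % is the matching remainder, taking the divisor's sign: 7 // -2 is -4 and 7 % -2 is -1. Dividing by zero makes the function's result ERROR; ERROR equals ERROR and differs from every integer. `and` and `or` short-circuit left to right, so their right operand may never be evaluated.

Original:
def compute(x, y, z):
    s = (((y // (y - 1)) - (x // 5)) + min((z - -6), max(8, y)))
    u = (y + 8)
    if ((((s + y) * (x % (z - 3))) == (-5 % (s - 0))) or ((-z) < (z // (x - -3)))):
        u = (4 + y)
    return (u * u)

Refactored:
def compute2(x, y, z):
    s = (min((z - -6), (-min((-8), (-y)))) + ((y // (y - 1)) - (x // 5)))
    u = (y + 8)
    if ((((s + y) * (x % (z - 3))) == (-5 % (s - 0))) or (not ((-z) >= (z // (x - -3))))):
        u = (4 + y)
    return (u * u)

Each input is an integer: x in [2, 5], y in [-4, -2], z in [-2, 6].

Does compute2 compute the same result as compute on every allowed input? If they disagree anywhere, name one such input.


Equivalent — the differences include min/max/abs usage differs, and boolean connective usage differs, and comparison usage differs, yet no declared input distinguishes the two.
One worked example (x=4, y=-2, z=2) — compute: s = 8; u = 6; ((((s + y) * (x % (z - 3))) == (-5 % (s - 0))) or ((-z) < (z // (x - -3)))) -> true; u = 2; return 4; compute2: s = 8; u = 6; ((((s + y) * (x % (z - 3))) == (-5 % (s - 0))) or (not ((-z) >= (z // (x - -3))))) -> true; u = 2; return 4; agreement on 4.
Checked all 108 inputs in the declared domain: the outputs agree on every one.
verdict: equivalent


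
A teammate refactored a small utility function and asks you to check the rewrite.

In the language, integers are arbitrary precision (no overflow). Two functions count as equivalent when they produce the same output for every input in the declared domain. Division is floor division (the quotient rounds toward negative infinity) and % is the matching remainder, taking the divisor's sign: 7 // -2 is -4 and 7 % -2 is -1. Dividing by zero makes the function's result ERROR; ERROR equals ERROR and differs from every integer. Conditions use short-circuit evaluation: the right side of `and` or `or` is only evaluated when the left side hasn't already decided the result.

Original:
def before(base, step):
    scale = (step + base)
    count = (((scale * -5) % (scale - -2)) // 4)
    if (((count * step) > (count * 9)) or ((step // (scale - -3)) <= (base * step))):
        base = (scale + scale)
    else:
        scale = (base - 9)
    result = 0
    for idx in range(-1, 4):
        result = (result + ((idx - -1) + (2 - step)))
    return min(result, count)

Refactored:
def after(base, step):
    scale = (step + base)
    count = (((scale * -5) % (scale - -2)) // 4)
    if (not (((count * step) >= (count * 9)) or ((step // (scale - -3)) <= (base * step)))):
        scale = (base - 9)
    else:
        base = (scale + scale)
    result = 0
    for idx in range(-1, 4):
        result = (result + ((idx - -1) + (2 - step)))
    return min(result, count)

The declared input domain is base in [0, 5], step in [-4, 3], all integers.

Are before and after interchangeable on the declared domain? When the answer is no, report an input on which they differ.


Not equivalent: base=0, step=-3 separates them (ERROR vs 0).
before: scale := -3 | count := 0 | divide-by-zero, output ERROR
after: scale := -3 | count := 0 | (not (((count * step) >= (count * 9)) or ((step // (scale - -3)) <= (base * step)))): false | base := -6 | result := 0 | iter idx=-1: | result := 5 | iter idx=0: | result := 11 | iter idx=1: | result := 18 | iter idx=2: | result := 26 | iter idx=3: | result := 35 | result 0
verdict: not equivalent; witness: base=0, step=-3


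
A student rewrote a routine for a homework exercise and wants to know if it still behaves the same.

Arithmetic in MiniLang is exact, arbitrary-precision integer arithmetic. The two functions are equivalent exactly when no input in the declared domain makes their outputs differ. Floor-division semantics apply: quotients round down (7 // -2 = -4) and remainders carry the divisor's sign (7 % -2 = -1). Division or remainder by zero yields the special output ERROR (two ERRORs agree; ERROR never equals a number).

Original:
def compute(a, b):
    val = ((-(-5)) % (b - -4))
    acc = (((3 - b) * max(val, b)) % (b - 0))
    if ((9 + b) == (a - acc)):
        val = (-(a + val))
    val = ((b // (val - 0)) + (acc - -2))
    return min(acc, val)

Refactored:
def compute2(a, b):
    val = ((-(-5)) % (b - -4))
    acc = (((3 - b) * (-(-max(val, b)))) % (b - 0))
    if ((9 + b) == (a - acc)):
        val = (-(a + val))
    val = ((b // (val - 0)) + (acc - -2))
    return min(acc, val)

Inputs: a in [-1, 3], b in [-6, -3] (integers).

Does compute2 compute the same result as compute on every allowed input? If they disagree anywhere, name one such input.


The two versions differ — the changes include same computation, different form.
One worked example (a=0, b=-6) — compute: val becomes -1; next acc becomes -3; next ((9 + b) == (a - acc)) evaluates to true; next val becomes 1; next val becomes -7; next final value -7; compute2: val becomes -1; next acc becomes -3; next ((9 + b) == (a - acc)) evaluates to true; next val becomes 1; next val becomes -7; next final value -7; agreement on -7.
Sweeping the whole domain (20 inputs) finds no disagreement.
verdict: equivalent


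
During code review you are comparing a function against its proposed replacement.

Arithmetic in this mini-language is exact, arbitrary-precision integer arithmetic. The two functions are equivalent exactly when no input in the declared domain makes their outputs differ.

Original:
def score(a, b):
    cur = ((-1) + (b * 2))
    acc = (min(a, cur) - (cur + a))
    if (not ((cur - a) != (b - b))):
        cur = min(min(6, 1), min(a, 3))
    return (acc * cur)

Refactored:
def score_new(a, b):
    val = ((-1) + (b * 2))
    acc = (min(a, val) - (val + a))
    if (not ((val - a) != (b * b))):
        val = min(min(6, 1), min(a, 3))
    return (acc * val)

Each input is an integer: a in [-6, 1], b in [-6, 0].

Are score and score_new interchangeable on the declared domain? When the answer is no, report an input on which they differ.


There is a counterexample at a=-4, b=-1: -9 on one side, -12 on the other.
score: cur := -3 | acc := 3 | (not ((cur - a) != (b - b))): false | result -9
score_new: val := -3 | acc := 3 | (not ((val - a) != (b * b))): true | val := -4 | result -12
verdict: not equivalent; witness: a=-4, b=-1


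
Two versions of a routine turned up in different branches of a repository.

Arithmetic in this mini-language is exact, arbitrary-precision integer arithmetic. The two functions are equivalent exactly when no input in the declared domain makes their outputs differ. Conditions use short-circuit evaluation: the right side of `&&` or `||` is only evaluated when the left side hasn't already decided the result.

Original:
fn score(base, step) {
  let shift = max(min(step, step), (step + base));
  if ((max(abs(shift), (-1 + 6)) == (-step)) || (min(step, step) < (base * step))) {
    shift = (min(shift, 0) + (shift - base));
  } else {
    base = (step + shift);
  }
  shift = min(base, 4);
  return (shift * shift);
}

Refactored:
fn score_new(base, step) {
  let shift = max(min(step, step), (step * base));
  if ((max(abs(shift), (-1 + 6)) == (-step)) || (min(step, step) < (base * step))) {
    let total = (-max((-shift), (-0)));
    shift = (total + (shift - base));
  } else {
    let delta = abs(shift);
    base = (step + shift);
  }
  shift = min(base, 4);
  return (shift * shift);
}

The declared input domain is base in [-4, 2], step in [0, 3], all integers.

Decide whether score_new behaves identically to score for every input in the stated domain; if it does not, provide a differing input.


Consider the input base=1, step=0.
score: shift becomes 1; next ((max(abs(shift), (-1 + 6)) == (-step)) || (min(step, step) < (base * step))) evaluates to false; next base becomes 1; next shift becomes 1; next final value 1
score_new: shift becomes 0; next ((max(abs(shift), (-1 + 6)) == (-step)) || (min(step, step) < (base * step))) evaluates to false; next delta becomes 0; next base becomes 0; next shift becomes 0; next final value 0
1 against 0: the behavior changed.
verdict: not equivalent; witness: base=1, step=0


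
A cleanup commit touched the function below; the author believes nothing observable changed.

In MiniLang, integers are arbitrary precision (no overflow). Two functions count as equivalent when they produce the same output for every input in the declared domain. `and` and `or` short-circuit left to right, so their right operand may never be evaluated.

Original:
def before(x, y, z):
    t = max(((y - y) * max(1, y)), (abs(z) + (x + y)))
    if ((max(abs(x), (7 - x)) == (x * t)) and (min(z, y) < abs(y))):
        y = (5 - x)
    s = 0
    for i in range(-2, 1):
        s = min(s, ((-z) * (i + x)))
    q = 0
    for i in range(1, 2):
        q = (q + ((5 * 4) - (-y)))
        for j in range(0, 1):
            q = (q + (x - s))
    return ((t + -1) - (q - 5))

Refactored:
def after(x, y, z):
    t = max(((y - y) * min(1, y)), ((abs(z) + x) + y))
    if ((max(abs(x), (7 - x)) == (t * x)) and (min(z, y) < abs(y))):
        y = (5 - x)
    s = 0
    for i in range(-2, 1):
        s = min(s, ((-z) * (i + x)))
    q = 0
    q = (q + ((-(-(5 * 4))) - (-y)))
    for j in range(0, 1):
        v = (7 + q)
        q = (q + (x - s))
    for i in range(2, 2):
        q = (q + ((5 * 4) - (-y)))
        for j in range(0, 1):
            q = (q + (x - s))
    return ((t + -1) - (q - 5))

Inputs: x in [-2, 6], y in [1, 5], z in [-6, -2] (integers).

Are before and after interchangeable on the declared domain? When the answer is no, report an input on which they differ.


Equivalent. The one real change (`max(1, y)` became `min(1, y)`) has no effect anywhere in the declared ranges.
Sweeping the whole domain (225 inputs) finds no disagreement.
Spot check at x=6, y=3, z=-6 — before: t := 15 | ((max(abs(x), (7 - x)) == (x * t)) and (min(z, y) < abs(y))): false | s := 0 | iter i=-2: | s := 0 | iter i=-1: | s := 0 | iter i=0: | s := 0 | q := 0 | iter i=1: | q := 23 | iter j=0: | q := 29 | result -10. after: t := 15 | ((max(abs(x), (7 - x)) == (t * x)) and (min(z, y) < abs(y))): false | s := 0 | iter i=-2: | s := 0 | iter i=-1: | s := 0 | iter i=0: | s := 0 | q := 0 | q := 23 | iter j=0: | v := 30 | q := 29 | loop over i: empty range | result -10. Both give -10.
verdict: equivalent


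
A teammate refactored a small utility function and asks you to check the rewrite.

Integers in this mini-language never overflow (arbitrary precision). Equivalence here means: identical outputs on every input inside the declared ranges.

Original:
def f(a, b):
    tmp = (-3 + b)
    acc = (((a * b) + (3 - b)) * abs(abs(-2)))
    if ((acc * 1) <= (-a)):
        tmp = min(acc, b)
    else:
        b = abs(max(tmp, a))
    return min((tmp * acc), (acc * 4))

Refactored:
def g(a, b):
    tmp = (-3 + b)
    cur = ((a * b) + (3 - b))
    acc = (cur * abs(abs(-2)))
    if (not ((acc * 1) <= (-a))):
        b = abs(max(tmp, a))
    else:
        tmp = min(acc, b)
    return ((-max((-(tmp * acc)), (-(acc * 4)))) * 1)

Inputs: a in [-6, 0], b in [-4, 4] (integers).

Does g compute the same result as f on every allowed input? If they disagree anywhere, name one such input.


Equivalent — the differences include min/max/abs usage differs; statement counts differ; arithmetic usage differs; boolean connective usage differs; local variable names differ; constant usage differs, yet no declared input distinguishes the two.
Spot check at a=-3, b=-1 — f: tmp := -4 | acc := 14 | ((acc * 1) <= (-a)): false | b := 3 | result -56. g: tmp := -4 | cur := 7 | acc := 14 | (not ((acc * 1) <= (-a))): true | b := 3 | result -56. Both give -56.
An exhaustive pass over the 63 declared inputs shows identical outputs.
verdict: equivalent


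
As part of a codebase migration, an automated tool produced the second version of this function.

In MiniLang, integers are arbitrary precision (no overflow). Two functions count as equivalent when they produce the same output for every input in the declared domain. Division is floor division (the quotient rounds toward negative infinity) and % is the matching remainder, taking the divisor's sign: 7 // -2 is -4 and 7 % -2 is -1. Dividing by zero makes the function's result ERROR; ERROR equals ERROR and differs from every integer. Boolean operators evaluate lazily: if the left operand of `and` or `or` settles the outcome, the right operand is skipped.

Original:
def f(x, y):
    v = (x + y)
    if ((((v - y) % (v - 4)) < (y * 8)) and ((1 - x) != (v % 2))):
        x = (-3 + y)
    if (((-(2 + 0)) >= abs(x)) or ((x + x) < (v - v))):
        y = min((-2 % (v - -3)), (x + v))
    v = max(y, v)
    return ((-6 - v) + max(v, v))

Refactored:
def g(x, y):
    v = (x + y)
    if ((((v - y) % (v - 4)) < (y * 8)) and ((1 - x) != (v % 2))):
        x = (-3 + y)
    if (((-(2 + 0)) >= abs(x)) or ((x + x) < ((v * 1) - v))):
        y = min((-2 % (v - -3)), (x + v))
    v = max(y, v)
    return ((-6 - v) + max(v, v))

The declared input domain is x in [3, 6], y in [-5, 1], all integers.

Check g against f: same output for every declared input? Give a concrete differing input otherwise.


Reading the diff, among the changes: constant usage differs; and arithmetic usage differs.
Tracing x=3, y=-5: f: v := -2 | ((((v - y) % (v - 4)) < (y * 8)) and ((1 - x) != (v % 2))): false | (((-(2 + 0)) >= abs(x)) or ((x + x) < (v - v))): false | v := -2 | result -6 | g: v := -2 | ((((v - y) % (v - 4)) < (y * 8)) and ((1 - x) != (v % 2))): false | (((-(2 + 0)) >= abs(x)) or ((x + x) < ((v * 1) - v))): false | v := -2 | result -6 — matching result -6.
Checked all 28 inputs in the declared domain: the outputs agree on every one.
verdict: equivalent


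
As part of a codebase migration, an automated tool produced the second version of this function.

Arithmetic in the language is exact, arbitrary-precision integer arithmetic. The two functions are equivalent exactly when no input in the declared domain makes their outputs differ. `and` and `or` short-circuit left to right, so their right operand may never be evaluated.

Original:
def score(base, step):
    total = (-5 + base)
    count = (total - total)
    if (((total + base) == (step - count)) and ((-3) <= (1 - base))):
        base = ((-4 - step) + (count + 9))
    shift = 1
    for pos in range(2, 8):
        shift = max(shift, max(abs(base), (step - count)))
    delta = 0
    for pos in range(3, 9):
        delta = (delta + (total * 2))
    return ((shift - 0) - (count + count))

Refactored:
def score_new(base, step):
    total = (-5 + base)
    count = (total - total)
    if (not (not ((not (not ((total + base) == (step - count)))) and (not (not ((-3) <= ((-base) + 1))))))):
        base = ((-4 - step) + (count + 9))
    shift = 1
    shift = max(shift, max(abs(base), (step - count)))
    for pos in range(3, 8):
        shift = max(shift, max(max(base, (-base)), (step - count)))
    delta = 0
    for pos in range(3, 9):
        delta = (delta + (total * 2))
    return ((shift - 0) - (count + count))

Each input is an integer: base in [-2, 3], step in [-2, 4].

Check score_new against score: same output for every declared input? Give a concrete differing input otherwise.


Behavior is preserved: although loop structure differs; statement counts differ; min/max/abs usage differs; boolean connective usage differs; arithmetic usage differs, the outputs never diverge.
As a probe, take base=3, step=1: score runs total = -2; count = 0; (((total + base) == (step - count)) and ((-3) <= (1 - base))) -> true; base = 4; shift = 1; [pos=2]; shift = 4; [pos=3]; shift = 4; [pos=4]; shift = 4; [pos=5]; shift = 4; [pos=6]; shift = 4; [pos=7]; shift = 4; delta = 0; [pos=3]; delta = -4; [pos=4]; delta = -8; [pos=5]; delta = -12; [pos=6]; delta = -16; [pos=7]; delta = -20; [pos=8]; delta = -24; return 4; score_new runs total = -2; count = 0; (not (not ((not (not ((total + base) == (step - count)))) and (not (not ((-3) <= ((-base) + 1))))))) -> true; base = 4; shift = 1; shift = 4; [pos=3]; shift = 4; [pos=4]; shift = 4; [pos=5]; shift = 4; [pos=6]; shift = 4; [pos=7]; shift = 4; delta = 0; [pos=3]; delta = -4; [pos=4]; delta = -8; [pos=5]; delta = -12; [pos=6]; delta = -16; [pos=7]; delta = -20; [pos=8]; delta = -24; return 4; both end at 4.
Across all 42 domain points the two functions coincide.
verdict: equivalent


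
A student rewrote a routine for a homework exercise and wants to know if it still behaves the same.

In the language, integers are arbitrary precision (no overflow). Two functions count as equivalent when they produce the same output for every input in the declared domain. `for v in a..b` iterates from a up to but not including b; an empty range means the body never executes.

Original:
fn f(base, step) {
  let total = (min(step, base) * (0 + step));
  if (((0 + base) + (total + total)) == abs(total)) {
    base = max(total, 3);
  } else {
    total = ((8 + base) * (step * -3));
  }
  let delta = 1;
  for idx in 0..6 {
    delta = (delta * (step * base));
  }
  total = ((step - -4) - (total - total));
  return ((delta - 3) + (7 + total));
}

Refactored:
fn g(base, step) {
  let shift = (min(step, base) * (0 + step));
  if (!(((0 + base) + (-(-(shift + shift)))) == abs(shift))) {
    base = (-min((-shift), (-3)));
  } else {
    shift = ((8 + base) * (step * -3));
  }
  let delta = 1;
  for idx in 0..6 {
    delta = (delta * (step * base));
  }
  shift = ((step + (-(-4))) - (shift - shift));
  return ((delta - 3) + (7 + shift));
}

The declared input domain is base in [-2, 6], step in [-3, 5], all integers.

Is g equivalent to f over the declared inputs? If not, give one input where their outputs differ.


Consider the input base=-2, step=-3.
f: total := 9 | (((0 + base) + (total + total)) == abs(total)): false | total := 54 | delta := 1 | iter idx=0: | delta := 6 | iter idx=1: | delta := 36 | iter idx=2: | delta := 216 | iter idx=3: | delta := 1296 | iter idx=4: | delta := 7776 | iter idx=5: | delta := 46656 | total := 1 | result 46661
g: shift := 9 | (!(((0 + base) + (-(-(shift + shift)))) == abs(shift))): true | base := 9 | delta := 1 | iter idx=0: | delta := -27 | iter idx=1: | delta := 729 | iter idx=2: | delta := -19683 | iter idx=3: | delta := 531441 | iter idx=4: | delta := -14348907 | iter idx=5: | delta := 387420489 | shift := 1 | result 387420494
46661 and 387420494 differ, so these are not the same function on this domain.
verdict: not equivalent; witness: base=-2, step=-3


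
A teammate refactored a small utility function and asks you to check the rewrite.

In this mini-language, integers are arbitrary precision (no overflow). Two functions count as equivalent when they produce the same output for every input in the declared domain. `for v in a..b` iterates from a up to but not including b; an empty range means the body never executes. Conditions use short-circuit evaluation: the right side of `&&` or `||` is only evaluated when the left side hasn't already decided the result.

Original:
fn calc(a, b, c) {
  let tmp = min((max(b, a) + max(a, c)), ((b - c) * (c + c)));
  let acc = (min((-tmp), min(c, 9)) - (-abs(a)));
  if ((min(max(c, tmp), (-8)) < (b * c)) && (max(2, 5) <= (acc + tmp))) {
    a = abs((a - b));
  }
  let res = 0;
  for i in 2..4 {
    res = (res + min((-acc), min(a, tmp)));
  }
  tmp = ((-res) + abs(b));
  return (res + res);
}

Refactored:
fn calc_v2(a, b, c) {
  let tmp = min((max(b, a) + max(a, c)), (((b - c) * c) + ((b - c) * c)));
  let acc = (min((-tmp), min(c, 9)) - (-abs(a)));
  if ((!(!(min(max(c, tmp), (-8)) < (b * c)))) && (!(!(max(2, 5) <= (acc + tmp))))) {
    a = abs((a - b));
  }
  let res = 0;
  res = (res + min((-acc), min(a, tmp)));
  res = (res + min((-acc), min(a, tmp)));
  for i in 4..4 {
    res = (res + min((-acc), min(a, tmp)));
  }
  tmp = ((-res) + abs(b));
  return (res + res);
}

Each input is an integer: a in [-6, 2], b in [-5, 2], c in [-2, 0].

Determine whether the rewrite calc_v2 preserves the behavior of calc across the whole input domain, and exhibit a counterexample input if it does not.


Comparing the listings, the differences include: statement counts differ, plus arithmetic usage differs, plus boolean connective usage differs, plus loop structure differs, plus min/max/abs usage differs.
One worked example (a=-4, b=2, c=0) — calc: tmp becomes 0; next acc becomes 4; next ((min(max(c, tmp), (-8)) < (b * c)) && (max(2, 5) <= (acc + tmp))) evaluates to false; next res becomes 0; next at i=2:; next res becomes -4; next at i=3:; next res becomes -8; next tmp becomes 10; next final value -16; calc_v2: tmp becomes 0; next acc becomes 4; next ((!(!(min(max(c, tmp), (-8)) < (b * c)))) && (!(!(max(2, 5) <= (acc + tmp))))) evaluates to false; next res becomes 0; next res becomes -4; next res becomes -8; next i never enters its loop body; next tmp becomes 10; next final value -16; agreement on -16.
Sweeping the whole domain (216 inputs) finds no disagreement.
verdict: equivalent


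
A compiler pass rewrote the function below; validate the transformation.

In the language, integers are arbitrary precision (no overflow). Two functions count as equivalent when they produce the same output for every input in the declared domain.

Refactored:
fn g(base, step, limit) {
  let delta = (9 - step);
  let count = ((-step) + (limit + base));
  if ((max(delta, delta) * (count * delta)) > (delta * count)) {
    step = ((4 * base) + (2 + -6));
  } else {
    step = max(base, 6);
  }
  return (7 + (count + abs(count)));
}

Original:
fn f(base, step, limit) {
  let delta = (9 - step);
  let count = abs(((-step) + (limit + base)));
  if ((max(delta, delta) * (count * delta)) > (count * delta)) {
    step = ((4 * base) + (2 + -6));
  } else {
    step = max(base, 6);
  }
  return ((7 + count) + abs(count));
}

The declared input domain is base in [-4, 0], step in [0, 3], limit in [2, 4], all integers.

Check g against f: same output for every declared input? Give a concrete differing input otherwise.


Evaluate both at base=-4, step=0, limit=2.
f: delta=9, then count=2, then ((max(delta, delta) * (count * delta)) > (count * delta)) is true, then step=-20, then returns 11
g: delta=9, then count=-2, then ((max(delta, delta) * (count * delta)) > (delta * count)) is false, then step=6, then returns 7
11 and 7 differ, so these are not the same function on this domain.
verdict: not equivalent; witness: base=-4, step=0, limit=2


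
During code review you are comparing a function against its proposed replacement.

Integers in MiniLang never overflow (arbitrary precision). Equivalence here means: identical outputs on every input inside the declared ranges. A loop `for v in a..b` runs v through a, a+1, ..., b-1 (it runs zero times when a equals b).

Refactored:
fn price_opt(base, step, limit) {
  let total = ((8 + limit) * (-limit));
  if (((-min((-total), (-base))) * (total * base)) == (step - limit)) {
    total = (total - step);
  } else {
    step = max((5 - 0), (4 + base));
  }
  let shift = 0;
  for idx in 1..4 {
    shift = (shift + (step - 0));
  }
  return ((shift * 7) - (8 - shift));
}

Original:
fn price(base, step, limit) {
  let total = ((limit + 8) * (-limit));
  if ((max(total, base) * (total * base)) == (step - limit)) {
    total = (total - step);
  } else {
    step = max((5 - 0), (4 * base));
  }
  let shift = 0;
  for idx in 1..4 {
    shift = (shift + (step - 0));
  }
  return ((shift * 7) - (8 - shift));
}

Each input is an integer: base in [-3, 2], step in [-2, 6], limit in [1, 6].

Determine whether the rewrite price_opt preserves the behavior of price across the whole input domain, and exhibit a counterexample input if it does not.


There is a counterexample at base=2, step=-2, limit=1: 184 on one side, 136 on the other.
price: total becomes -9; next ((max(total, base) * (total * base)) == (step - limit)) evaluates to false; next step becomes 8; next shift becomes 0; next at idx=1:; next shift becomes 8; next at idx=2:; next shift becomes 16; next at idx=3:; next shift becomes 24; next final value 184
price_opt: total becomes -9; next (((-min((-total), (-base))) * (total * base)) == (step - limit)) evaluates to false; next step becomes 6; next shift becomes 0; next at idx=1:; next shift becomes 6; next at idx=2:; next shift becomes 12; next at idx=3:; next shift becomes 18; next final value 136
verdict: not equivalent; witness: base=2, step=-2, limit=1


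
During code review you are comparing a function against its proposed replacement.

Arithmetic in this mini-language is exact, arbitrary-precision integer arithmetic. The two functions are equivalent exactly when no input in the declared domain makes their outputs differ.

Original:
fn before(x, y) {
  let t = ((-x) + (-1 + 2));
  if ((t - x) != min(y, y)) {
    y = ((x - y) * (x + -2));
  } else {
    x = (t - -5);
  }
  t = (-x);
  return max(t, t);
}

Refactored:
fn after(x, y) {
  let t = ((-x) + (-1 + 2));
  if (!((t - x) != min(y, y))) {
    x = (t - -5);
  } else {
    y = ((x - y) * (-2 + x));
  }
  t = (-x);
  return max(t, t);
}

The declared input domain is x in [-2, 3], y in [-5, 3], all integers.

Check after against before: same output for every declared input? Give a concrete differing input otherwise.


This is a faithful refactor — boolean connective usage differs, but the computed results match everywhere.
Tracing x=1, y=-3: before: t=0, then ((t - x) != min(y, y)) is true, then y=-4, then t=-1, then returns -1 | after: t=0, then (!((t - x) != min(y, y))) is false, then y=-4, then t=-1, then returns -1 — matching result -1.
Every one of the 54 inputs gives matching results.
verdict: equivalent


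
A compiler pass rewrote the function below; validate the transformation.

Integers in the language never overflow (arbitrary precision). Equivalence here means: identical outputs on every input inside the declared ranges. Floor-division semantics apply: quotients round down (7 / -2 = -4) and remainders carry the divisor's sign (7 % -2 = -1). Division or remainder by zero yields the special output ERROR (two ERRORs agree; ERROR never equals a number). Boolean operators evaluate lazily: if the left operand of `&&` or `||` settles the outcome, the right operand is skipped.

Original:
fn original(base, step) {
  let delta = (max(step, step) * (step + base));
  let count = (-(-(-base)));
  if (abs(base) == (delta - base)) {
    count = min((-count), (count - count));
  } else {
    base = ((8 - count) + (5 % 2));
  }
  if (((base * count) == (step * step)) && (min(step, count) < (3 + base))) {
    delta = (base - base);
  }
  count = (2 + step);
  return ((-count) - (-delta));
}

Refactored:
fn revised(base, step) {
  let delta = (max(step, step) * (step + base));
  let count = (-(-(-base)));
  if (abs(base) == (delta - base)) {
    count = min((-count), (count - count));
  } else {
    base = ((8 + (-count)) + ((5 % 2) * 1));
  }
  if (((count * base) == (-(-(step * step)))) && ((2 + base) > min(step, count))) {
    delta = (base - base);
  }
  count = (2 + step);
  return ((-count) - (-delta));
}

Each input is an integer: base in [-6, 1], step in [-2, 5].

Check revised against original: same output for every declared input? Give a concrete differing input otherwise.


The suspicious edit (`3` became `2`) never changes the result for any input inside the declared domain; all 64 inputs agree.
verdict: equivalent


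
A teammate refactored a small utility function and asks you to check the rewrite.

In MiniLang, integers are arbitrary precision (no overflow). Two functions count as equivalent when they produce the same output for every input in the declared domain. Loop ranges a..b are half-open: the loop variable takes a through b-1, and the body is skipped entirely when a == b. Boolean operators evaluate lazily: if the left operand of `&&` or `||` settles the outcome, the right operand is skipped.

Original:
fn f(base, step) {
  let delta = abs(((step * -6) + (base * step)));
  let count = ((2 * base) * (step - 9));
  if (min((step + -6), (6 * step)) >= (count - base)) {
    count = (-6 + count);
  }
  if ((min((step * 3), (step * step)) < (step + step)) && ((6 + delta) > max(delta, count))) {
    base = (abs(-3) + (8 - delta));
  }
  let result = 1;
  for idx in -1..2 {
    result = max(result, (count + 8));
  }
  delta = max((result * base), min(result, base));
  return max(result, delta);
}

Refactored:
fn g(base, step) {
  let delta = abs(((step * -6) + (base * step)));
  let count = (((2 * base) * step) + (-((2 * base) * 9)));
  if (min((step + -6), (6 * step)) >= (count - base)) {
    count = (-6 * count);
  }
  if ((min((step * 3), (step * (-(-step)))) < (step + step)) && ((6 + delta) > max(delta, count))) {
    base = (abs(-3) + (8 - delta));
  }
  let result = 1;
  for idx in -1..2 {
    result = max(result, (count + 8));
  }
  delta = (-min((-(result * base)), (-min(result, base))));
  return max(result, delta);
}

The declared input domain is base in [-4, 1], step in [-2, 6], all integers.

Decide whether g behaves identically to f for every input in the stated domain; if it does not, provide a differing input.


Not equivalent: base=0, step=6 separates them (2 vs 8).
f: delta=36, then count=0, then (min((step + -6), (6 * step)) >= (count - base)) is true, then count=-6, then ((min((step * 3), (step * step)) < (step + step)) && ((6 + delta) > max(delta, count))) is false, then result=1, then (idx=-1), then result=2, then (idx=0), then result=2, then (idx=1), then result=2, then delta=0, then returns 2
g: delta=36, then count=0, then (min((step + -6), (6 * step)) >= (count - base)) is true, then count=0, then ((min((step * 3), (step * (-(-step)))) < (step + step)) && ((6 + delta) > max(delta, count))) is false, then result=1, then (idx=-1), then result=8, then (idx=0), then result=8, then (idx=1), then result=8, then delta=0, then returns 8
verdict: not equivalent; witness: base=0, step=6


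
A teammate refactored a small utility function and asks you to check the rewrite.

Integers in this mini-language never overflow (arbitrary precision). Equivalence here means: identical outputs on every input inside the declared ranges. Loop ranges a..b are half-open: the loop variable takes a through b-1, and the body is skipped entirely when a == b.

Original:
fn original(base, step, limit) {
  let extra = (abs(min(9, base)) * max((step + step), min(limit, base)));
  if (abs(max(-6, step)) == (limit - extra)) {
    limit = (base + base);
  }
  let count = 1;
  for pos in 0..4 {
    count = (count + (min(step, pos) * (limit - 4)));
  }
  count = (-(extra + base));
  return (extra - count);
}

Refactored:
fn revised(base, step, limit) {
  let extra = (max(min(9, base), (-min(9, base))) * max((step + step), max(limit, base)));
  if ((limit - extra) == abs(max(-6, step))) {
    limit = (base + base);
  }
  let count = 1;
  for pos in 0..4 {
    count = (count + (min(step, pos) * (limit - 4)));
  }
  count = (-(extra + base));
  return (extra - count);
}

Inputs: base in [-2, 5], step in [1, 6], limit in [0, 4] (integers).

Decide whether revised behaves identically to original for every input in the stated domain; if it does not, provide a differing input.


Consider the input base=-2, step=1, limit=3.
original: extra := 4 | (abs(max(-6, step)) == (limit - extra)): false | count := 1 | iter pos=0: | count := 1 | iter pos=1: | count := 0 | iter pos=2: | count := -1 | iter pos=3: | count := -2 | count := -2 | result 6
revised: extra := 6 | ((limit - extra) == abs(max(-6, step))): false | count := 1 | iter pos=0: | count := 1 | iter pos=1: | count := 0 | iter pos=2: | count := -1 | iter pos=3: | count := -2 | count := -4 | result 10
6 != 10, so the rewrite changes behavior.
verdict: not equivalent; witness: base=-2, step=1, limit=3


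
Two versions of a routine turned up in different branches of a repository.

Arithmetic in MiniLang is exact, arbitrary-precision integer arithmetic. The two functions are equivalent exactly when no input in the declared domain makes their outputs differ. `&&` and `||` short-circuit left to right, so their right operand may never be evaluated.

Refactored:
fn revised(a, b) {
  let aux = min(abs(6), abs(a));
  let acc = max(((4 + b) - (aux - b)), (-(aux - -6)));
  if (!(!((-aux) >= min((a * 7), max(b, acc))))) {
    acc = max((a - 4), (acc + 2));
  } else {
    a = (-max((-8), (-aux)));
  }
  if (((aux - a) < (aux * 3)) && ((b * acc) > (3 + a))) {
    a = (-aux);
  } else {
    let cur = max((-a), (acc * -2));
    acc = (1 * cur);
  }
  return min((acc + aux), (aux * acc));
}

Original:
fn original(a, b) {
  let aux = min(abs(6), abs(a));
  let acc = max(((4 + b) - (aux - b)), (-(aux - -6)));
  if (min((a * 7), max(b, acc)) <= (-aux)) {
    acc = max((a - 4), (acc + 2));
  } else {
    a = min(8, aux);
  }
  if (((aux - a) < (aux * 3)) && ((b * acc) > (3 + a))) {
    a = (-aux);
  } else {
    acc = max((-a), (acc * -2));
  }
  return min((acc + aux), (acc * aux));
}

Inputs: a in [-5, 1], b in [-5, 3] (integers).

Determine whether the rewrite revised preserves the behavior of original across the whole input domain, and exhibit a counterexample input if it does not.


This is a faithful refactor — boolean connective usage differs, plus constant usage differs, plus min/max/abs usage differs, plus comparison usage differs, plus local variable names differ, plus arithmetic usage differs, plus statement counts differ, but the computed results match everywhere.
One worked example (a=1, b=-2) — original: aux = 1; acc = -1; (min((a * 7), max(b, acc)) <= (-aux)) -> true; acc = 1; (((aux - a) < (aux * 3)) && ((b * acc) > (3 + a))) -> false; acc = -1; return -1; revised: aux = 1; acc = -1; (!(!((-aux) >= min((a * 7), max(b, acc))))) -> true; acc = 1; (((aux - a) < (aux * 3)) && ((b * acc) > (3 + a))) -> false; cur = -1; acc = -1; return -1; agreement on -1.
Across all 63 domain points the two functions coincide.
verdict: equivalent


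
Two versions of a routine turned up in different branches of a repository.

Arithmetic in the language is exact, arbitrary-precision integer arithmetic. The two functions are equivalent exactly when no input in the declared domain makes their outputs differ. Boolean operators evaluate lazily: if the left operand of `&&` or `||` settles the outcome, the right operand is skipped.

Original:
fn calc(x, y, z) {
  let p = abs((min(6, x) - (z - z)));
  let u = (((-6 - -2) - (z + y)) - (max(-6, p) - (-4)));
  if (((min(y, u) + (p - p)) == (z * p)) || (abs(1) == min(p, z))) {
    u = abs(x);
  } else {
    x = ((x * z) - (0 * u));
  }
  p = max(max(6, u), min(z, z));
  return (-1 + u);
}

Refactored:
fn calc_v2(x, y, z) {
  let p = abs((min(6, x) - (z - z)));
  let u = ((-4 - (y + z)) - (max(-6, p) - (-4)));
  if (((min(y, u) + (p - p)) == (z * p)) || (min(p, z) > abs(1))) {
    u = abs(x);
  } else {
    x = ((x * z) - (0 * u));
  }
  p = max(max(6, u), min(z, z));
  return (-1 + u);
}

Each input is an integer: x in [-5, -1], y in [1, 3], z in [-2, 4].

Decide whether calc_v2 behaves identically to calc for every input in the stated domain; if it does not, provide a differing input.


On input x=-5, y=1, z=1, calc returns 4 while calc_v2 returns -16.
verdict: not equivalent; witness: x=-5, y=1, z=1


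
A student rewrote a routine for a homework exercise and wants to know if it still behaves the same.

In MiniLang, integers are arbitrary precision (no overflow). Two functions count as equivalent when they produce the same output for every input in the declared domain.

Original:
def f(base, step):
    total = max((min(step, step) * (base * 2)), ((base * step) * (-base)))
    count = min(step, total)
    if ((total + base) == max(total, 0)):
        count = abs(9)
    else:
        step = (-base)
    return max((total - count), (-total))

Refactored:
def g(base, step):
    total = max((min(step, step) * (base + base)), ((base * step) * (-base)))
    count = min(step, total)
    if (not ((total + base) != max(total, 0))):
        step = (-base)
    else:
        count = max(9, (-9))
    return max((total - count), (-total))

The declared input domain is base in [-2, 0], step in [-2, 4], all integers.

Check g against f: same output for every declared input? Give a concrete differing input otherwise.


Run the pair on base=-2, step=-2.
f: total=8, then count=-2, then ((total + base) == max(total, 0)) is false, then step=2, then returns 10
g: total=8, then count=-2, then (not ((total + base) != max(total, 0))) is false, then count=9, then returns -1
10 != -1, so the rewrite changes behavior.
verdict: not equivalent; witness: base=-2, step=-2
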